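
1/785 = 1/785 = 0.00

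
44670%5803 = 4049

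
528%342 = 186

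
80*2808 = 224640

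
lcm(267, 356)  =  1068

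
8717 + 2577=11294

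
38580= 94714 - 56134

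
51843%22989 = 5865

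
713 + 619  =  1332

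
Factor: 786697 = 786697^1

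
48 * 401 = 19248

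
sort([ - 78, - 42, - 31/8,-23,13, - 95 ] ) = [ - 95,  -  78 , - 42,-23,-31/8 , 13]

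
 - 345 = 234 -579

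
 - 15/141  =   - 1+ 42/47 = -0.11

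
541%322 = 219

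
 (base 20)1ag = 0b1001101000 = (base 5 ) 4431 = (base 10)616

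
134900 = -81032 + 215932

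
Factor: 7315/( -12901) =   -  55/97= - 5^1*11^1*97^( - 1)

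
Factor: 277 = 277^1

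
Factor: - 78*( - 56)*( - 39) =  - 2^4*3^2*7^1*13^2  =  - 170352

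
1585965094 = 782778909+803186185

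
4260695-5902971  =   - 1642276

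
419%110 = 89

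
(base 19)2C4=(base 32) tq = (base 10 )954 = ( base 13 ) 585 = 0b1110111010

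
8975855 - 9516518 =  - 540663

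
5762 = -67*( -86)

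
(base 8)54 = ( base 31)1D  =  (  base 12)38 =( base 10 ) 44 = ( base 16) 2c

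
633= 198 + 435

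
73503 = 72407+1096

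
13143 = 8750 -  - 4393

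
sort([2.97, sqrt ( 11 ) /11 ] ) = [ sqrt( 11)/11,  2.97 ] 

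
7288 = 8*911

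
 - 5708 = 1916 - 7624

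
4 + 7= 11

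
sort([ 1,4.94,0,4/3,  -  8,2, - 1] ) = [ - 8,-1,0,1, 4/3,2,4.94] 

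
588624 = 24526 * 24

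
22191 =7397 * 3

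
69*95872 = 6615168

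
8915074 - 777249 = 8137825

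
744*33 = 24552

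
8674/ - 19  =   -8674/19 = - 456.53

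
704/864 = 22/27 = 0.81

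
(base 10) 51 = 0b110011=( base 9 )56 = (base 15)36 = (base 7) 102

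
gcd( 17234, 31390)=2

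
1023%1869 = 1023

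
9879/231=42 +59/77 = 42.77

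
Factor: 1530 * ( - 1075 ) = -2^1*3^2*5^3*17^1*43^1=- 1644750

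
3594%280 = 234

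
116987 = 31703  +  85284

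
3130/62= 1565/31 = 50.48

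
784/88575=784/88575=0.01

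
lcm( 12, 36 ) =36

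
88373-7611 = 80762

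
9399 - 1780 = 7619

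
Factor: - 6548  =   - 2^2*1637^1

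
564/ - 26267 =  - 564/26267 = -0.02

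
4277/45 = 4277/45 = 95.04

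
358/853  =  358/853 = 0.42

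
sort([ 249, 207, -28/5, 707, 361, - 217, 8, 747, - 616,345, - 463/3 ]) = [ - 616,-217, - 463/3, - 28/5,8, 207, 249, 345 , 361,707 , 747]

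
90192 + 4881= 95073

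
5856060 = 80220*73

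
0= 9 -9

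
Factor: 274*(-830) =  - 227420  =  - 2^2*  5^1*83^1*137^1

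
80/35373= 80/35373  =  0.00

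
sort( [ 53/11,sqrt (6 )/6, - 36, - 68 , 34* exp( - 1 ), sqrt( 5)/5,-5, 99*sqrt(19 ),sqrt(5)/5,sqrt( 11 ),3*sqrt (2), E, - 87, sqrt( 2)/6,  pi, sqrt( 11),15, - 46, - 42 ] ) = [ - 87, - 68, - 46, - 42, - 36,  -  5, sqrt( 2)/6, sqrt(6)/6,sqrt(5)/5,sqrt ( 5 )/5, E,  pi , sqrt( 11) , sqrt( 11), 3*  sqrt( 2 ),53/11,34*exp(-1) , 15,99*sqrt( 19) ] 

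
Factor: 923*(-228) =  - 210444 = - 2^2*3^1*13^1* 19^1 * 71^1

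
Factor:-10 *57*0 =0^1 = 0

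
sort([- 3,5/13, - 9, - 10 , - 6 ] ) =[-10, - 9, - 6, - 3 , 5/13]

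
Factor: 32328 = 2^3*3^2 * 449^1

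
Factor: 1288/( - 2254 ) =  - 2^2*7^ ( - 1)= - 4/7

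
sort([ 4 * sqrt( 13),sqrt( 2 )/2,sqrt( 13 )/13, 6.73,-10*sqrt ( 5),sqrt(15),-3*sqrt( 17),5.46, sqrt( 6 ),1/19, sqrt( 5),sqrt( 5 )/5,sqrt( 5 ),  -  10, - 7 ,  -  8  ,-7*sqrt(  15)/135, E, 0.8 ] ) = [ - 10*sqrt( 5), - 3* sqrt (17),-10,- 8, - 7, - 7*sqrt (15) /135, 1/19,sqrt( 13)/13,  sqrt (5)/5,sqrt( 2 )/2,0.8, sqrt( 5),sqrt(5),  sqrt ( 6),  E, sqrt(  15), 5.46,6.73,4*sqrt(13)]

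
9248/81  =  114+14/81 = 114.17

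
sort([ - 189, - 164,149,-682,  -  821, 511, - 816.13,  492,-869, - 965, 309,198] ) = [-965, - 869, - 821,-816.13, - 682, - 189,-164,149, 198,309,492, 511 ] 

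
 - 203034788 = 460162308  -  663197096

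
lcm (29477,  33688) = 235816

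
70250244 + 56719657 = 126969901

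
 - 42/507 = -1+155/169 = -  0.08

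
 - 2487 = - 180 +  - 2307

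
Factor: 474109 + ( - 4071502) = -3597393 = -3^1*1199131^1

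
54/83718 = 3/4651 = 0.00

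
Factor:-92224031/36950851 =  - 7^( - 2)*17^1 * 29^1 * 187067^1*754099^( -1)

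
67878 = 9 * 7542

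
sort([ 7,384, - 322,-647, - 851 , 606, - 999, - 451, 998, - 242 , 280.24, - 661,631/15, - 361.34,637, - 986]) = [  -  999 ,- 986, - 851,  -  661, - 647, - 451,- 361.34, - 322, - 242,  7 , 631/15,280.24,  384,606,637,  998 ]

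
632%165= 137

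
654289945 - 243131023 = 411158922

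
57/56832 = 19/18944= 0.00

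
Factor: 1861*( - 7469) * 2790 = - 2^1 * 3^2 * 5^1*7^1 * 11^1* 31^1 * 97^1*1861^1 = -38780467110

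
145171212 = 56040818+89130394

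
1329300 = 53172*25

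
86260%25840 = 8740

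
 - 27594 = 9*(-3066 ) 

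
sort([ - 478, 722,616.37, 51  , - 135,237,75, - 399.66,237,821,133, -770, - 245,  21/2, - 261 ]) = [ - 770,-478, - 399.66, - 261, - 245, - 135,21/2, 51,75,133,237,237,  616.37,722, 821] 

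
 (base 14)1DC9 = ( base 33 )50o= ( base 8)12535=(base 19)f2g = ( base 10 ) 5469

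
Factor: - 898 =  - 2^1 * 449^1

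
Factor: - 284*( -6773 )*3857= 2^2*7^1*13^1*19^1*29^1*71^1*521^1= 7419062924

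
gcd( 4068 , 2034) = 2034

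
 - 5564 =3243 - 8807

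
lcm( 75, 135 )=675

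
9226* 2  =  18452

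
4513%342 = 67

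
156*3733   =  582348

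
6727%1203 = 712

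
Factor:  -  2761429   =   - 11^1*17^1*14767^1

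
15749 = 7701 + 8048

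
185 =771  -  586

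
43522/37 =1176 + 10/37 = 1176.27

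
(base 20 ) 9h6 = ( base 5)111241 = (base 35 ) 37q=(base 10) 3946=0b111101101010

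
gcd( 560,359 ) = 1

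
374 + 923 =1297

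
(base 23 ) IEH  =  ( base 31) a83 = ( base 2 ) 10011010000101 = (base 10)9861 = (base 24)h2l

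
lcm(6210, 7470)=515430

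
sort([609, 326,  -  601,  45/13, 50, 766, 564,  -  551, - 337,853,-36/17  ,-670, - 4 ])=[-670,  -  601,  -  551,-337, - 4,-36/17,45/13, 50,326 , 564, 609 , 766, 853]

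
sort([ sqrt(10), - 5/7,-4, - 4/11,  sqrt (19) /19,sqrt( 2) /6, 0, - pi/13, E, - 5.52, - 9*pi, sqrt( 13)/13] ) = [-9*pi, - 5.52 , - 4, - 5/7, - 4/11, - pi/13,  0, sqrt(19)/19, sqrt(2)/6,sqrt(13 ) /13, E, sqrt ( 10 ) ]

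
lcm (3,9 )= 9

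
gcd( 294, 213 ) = 3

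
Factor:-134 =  -2^1*67^1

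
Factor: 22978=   2^1*11489^1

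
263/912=263/912 = 0.29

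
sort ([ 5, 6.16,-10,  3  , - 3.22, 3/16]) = [- 10, - 3.22, 3/16, 3,5,6.16] 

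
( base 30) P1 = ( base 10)751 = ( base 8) 1357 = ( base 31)o7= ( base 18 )25D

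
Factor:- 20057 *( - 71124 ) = 2^2 *3^1 * 31^1*647^1* 5927^1= 1426534068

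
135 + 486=621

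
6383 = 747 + 5636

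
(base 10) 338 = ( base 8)522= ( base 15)178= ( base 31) AS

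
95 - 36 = 59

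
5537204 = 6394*866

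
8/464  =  1/58  =  0.02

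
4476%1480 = 36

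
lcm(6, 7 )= 42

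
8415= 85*99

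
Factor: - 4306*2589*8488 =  - 2^4*3^1* 863^1 * 1061^1*2153^1 =- 94626210192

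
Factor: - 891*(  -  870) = 775170  =  2^1*3^5*5^1*11^1*29^1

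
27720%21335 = 6385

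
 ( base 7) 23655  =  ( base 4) 1200111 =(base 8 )14025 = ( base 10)6165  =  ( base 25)9lf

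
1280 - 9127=  -  7847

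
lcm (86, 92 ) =3956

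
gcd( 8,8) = 8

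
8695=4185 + 4510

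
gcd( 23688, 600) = 24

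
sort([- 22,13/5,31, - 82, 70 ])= [  -  82, - 22,13/5, 31,70 ]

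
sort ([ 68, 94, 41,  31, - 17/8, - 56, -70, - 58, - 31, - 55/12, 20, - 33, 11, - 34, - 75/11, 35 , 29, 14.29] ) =[ - 70, - 58, - 56, - 34, - 33,-31,-75/11,  -  55/12, - 17/8, 11,14.29, 20 , 29,31  ,  35, 41, 68 , 94 ]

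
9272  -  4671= 4601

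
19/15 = 1 + 4/15 = 1.27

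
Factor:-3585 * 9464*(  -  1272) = 2^6*3^2 * 5^1 * 7^1*13^2*53^1 * 239^1 =43156975680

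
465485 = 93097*5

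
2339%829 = 681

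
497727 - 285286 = 212441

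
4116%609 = 462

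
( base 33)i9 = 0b1001011011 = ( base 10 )603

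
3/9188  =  3/9188 = 0.00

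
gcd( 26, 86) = 2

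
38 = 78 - 40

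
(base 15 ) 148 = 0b100100101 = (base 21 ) DK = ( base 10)293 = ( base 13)197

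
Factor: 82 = 2^1*41^1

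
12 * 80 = 960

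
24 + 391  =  415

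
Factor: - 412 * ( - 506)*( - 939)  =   - 2^3*3^1 * 11^1*23^1*103^1 * 313^1 = -195755208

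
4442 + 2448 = 6890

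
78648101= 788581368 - 709933267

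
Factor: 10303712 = 2^5*321991^1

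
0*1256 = 0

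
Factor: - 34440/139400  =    -  21/85 = -  3^1*5^( - 1)*7^1*17^(-1) 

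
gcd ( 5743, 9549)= 1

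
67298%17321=15335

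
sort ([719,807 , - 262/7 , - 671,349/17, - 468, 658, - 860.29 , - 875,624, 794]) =[ - 875 , - 860.29, - 671  , - 468, - 262/7, 349/17 , 624, 658, 719,  794, 807 ]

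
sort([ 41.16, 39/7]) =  [ 39/7, 41.16] 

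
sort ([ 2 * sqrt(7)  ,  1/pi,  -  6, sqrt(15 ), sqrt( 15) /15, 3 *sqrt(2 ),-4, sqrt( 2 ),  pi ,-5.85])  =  [  -  6,-5.85, - 4,sqrt(15 ) /15,1/pi,sqrt(2),pi, sqrt( 15),3*sqrt ( 2 ),2* sqrt(7) ]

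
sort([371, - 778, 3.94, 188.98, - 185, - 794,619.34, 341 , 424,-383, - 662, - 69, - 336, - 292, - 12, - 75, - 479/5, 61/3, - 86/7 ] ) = [ - 794,-778, - 662, - 383, - 336, - 292, - 185, - 479/5, - 75, - 69 ,-86/7, - 12, 3.94 , 61/3,188.98, 341, 371, 424,619.34 ] 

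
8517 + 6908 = 15425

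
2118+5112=7230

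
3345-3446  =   - 101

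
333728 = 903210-569482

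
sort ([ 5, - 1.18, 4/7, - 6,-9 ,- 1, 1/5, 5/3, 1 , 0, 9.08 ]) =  [ - 9, - 6, - 1.18, -1, 0, 1/5 , 4/7, 1,5/3, 5, 9.08 ] 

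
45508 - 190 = 45318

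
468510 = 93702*5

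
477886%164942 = 148002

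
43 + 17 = 60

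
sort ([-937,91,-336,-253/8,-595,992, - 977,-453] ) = [-977,- 937, - 595,-453,-336,-253/8, 91,992 ] 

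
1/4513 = 1/4513 = 0.00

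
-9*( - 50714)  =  456426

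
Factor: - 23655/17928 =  - 95/72 = - 2^ (- 3) *3^(-2)*5^1*19^1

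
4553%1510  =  23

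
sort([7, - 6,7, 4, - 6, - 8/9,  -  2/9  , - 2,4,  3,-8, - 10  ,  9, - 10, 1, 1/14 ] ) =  [ - 10, - 10,-8, - 6, - 6, - 2, - 8/9, - 2/9,1/14, 1,  3,4,4 , 7 , 7,  9 ] 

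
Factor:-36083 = - 36083^1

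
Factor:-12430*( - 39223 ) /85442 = 243770945/42721 = 5^1*7^( - 1)*11^1*17^( - 1 )*61^1*113^1 * 359^( - 1) * 643^1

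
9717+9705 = 19422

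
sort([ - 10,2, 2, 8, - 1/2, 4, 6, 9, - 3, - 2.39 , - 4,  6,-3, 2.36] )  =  [ - 10, - 4,  -  3,-3, - 2.39, - 1/2, 2, 2, 2.36,4, 6 , 6,8,  9] 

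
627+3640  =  4267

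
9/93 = 3/31 =0.10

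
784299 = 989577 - 205278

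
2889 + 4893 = 7782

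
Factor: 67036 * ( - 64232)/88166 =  - 2152928176/44083 = - 2^4 * 7^1*13^( - 1 ) * 31^1*37^1 * 3391^( - 1) * 16759^1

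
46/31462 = 23/15731 = 0.00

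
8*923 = 7384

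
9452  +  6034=15486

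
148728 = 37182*4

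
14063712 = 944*14898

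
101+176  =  277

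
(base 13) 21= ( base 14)1d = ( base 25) 12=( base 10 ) 27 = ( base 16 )1B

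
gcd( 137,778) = 1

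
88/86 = 1  +  1/43 = 1.02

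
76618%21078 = 13384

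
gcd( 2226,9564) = 6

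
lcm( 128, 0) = 0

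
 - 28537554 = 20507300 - 49044854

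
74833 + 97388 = 172221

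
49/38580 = 49/38580 = 0.00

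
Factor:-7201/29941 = - 19/79= - 19^1*79^( - 1 ) 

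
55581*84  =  4668804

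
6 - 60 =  - 54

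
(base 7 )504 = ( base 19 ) D2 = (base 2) 11111001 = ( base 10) 249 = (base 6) 1053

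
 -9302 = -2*4651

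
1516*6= 9096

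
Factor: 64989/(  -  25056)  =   - 2^ ( - 5)*83^1  =  - 83/32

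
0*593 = 0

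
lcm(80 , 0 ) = 0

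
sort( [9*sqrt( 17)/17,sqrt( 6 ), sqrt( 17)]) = [ 9*sqrt(17 ) /17, sqrt( 6), sqrt(17 ) ]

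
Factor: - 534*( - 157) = 2^1 * 3^1*89^1 * 157^1  =  83838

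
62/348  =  31/174 = 0.18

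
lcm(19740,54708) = 1914780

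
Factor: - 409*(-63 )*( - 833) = -21463911 =- 3^2 * 7^3*17^1*409^1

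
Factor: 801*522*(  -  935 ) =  - 390944070 = - 2^1*3^4*5^1*11^1 * 17^1*29^1*89^1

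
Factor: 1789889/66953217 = 3^( - 1)*107^(-1 )*109^1*16421^1*208577^(-1 ) 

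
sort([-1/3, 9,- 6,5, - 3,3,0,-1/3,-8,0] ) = [  -  8, - 6,  -  3,-1/3,-1/3,0,0,3,5,9 ] 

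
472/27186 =236/13593= 0.02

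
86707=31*2797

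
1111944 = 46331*24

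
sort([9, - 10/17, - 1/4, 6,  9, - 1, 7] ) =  [-1 , -10/17,-1/4,6, 7,9,9] 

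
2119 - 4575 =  - 2456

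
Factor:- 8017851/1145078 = -2^ ( - 1 ) * 3^1 * 11^( - 1) * 23^( - 1) * 31^(- 1) * 73^( - 1)*2672617^1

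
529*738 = 390402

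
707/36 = 19+23/36= 19.64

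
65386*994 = 64993684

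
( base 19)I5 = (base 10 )347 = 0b101011011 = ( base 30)bh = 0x15B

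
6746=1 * 6746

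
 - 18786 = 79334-98120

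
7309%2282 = 463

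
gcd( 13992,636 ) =636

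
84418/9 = 9379 + 7/9 = 9379.78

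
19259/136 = 19259/136= 141.61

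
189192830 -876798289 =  - 687605459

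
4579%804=559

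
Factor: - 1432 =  - 2^3*179^1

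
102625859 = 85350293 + 17275566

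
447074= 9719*46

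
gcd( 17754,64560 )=1614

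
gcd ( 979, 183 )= 1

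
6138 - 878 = 5260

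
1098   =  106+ 992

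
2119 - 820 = 1299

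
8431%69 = 13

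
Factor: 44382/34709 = 78/61 = 2^1*3^1  *13^1  *61^(- 1) 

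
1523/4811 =1523/4811 = 0.32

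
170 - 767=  - 597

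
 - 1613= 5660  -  7273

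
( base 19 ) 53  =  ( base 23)46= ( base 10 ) 98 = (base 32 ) 32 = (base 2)1100010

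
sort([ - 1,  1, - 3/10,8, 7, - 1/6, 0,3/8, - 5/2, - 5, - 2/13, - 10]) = [ - 10, - 5, - 5/2, - 1,  -  3/10, - 1/6 ,-2/13, 0, 3/8,1,  7, 8 ]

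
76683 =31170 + 45513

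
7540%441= 43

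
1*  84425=84425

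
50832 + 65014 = 115846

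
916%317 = 282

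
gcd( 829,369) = 1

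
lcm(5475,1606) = 120450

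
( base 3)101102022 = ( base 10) 7595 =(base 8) 16653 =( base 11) 5785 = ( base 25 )C3K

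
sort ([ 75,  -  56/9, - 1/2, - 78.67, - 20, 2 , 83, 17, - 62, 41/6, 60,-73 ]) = [- 78.67,  -  73, - 62, - 20 ,  -  56/9, - 1/2,2,41/6, 17, 60 , 75, 83 ] 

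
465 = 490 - 25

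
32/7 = 32/7 = 4.57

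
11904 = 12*992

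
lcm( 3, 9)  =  9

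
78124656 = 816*95741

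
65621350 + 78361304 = 143982654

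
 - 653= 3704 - 4357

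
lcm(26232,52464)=52464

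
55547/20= 2777 + 7/20 = 2777.35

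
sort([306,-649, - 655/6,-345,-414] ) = [-649, - 414,-345,-655/6,306]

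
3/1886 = 3/1886 = 0.00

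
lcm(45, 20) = 180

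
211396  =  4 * 52849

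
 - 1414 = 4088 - 5502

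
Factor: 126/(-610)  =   - 3^2 * 5^( - 1 ) * 7^1*61^( - 1) =- 63/305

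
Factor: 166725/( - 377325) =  - 19/43=-19^1*43^(  -  1)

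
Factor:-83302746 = -2^1*3^1*13883791^1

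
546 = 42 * 13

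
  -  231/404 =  - 231/404 = - 0.57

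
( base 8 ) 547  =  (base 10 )359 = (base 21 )h2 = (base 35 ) A9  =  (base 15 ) 18E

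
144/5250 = 24/875  =  0.03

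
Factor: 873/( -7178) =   -  2^(-1) * 3^2*37^(  -  1 ) = - 9/74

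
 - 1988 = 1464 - 3452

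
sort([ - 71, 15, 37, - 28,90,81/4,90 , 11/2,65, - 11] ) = [ - 71, - 28 , - 11,11/2, 15 , 81/4 , 37,  65,90,90]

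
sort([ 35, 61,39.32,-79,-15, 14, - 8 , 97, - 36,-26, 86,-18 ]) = [ - 79,-36,- 26,-18, - 15, - 8 , 14, 35, 39.32, 61,86,  97 ] 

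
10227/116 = 88 + 19/116 = 88.16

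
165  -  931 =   -  766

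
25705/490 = 52 + 45/98 = 52.46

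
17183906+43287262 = 60471168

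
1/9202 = 1/9202 = 0.00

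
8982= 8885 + 97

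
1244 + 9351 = 10595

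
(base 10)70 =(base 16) 46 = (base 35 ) 20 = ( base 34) 22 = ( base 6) 154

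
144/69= 2 + 2/23 = 2.09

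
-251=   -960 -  - 709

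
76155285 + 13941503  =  90096788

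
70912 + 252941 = 323853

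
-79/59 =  - 79/59 =- 1.34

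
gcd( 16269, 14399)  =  187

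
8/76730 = 4/38365 = 0.00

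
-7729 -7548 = -15277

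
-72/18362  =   - 36/9181 = - 0.00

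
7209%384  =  297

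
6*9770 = 58620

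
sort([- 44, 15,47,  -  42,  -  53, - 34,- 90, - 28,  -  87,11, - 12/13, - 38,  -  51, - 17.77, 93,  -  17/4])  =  [ - 90,-87, -53, - 51, - 44, - 42, - 38, - 34, - 28, - 17.77,- 17/4,-12/13,11, 15,  47, 93 ] 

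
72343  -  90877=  - 18534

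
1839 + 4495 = 6334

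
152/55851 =152/55851 = 0.00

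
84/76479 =28/25493 = 0.00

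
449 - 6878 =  - 6429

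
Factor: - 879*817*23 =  - 16517289 = - 3^1*19^1*23^1*43^1 * 293^1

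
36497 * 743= 27117271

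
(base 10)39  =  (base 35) 14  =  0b100111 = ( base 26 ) 1d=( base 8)47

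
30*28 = 840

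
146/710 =73/355  =  0.21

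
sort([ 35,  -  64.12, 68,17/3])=[-64.12, 17/3,  35 , 68]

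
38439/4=9609 + 3/4 = 9609.75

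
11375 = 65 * 175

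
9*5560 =50040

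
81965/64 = 1280 + 45/64  =  1280.70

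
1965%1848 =117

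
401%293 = 108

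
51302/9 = 5700+2/9 = 5700.22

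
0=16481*0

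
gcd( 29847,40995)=3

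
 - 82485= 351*(-235)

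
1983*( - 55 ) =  - 109065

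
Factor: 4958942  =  2^1*29^1*193^1*443^1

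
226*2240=506240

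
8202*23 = 188646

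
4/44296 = 1/11074= 0.00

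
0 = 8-8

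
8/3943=8/3943=0.00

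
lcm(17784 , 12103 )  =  871416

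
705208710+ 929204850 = 1634413560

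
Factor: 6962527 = 11^1*13^1 *181^1 * 269^1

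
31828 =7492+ 24336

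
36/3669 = 12/1223  =  0.01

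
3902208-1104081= 2798127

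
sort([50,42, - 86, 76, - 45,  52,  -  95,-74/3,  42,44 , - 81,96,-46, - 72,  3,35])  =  [  -  95,- 86, - 81, - 72, - 46, - 45, - 74/3,3,35,42 , 42, 44, 50, 52,76, 96]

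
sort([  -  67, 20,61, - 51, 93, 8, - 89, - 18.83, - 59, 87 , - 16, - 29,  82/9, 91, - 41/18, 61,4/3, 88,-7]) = [ - 89, - 67, - 59, - 51 , - 29, - 18.83, - 16, - 7, - 41/18,4/3,  8,82/9,20 , 61,  61,  87 , 88 , 91, 93 ]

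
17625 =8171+9454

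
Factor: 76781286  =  2^1*3^2 * 181^1  *23567^1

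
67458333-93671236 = -26212903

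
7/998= 7/998 = 0.01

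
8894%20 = 14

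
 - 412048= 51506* ( - 8)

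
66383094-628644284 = -562261190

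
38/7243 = 38/7243 = 0.01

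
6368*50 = 318400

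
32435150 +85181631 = 117616781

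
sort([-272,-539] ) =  [ - 539 , - 272]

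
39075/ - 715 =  - 7815/143= - 54.65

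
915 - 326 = 589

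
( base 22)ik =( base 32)D0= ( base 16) 1a0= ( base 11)349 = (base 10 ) 416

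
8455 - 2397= 6058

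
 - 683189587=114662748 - 797852335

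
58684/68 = 863 =863.00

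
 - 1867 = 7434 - 9301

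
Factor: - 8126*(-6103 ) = 49592978 = 2^1*17^2*239^1* 359^1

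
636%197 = 45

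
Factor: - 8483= - 17^1*499^1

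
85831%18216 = 12967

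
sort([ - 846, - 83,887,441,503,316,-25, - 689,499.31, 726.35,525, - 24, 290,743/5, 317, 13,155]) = [ - 846,-689, - 83, - 25,-24,13, 743/5, 155, 290,316, 317,441,499.31, 503 , 525, 726.35,887 ]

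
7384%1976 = 1456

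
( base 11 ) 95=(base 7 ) 206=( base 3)10212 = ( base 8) 150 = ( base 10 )104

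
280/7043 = 280/7043  =  0.04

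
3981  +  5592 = 9573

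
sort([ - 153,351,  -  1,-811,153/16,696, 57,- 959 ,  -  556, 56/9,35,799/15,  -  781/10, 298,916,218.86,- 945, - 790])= [-959,  -  945, - 811,- 790, - 556,-153, - 781/10, - 1,56/9, 153/16,35,799/15, 57,218.86, 298 , 351,696,916]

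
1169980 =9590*122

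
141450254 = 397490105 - 256039851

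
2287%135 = 127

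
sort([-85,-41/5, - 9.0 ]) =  [ - 85, - 9.0, - 41/5]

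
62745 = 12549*5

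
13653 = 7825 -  - 5828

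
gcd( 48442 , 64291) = 1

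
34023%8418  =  351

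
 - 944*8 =-7552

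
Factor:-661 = - 661^1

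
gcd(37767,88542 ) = 3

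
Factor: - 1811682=-2^1 *3^2*100649^1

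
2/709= 2/709 = 0.00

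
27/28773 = 3/3197 = 0.00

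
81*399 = 32319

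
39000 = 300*130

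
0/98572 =0 = 0.00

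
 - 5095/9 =  -  567 + 8/9 =- 566.11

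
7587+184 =7771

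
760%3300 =760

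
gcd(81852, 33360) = 12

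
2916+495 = 3411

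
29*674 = 19546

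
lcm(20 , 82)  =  820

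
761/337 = 761/337 = 2.26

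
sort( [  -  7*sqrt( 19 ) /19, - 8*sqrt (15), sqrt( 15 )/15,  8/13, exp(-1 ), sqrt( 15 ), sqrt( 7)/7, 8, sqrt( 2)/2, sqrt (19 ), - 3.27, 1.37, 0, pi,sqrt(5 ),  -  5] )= [ - 8*sqrt( 15), - 5, - 3.27, - 7 * sqrt( 19) /19, 0, sqrt(15) /15, exp( - 1 ),sqrt( 7)/7, 8/13,sqrt( 2 ) /2, 1.37,sqrt( 5 ),pi, sqrt( 15 ),sqrt( 19 ),  8 ] 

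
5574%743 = 373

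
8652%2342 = 1626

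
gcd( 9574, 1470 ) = 2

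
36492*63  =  2298996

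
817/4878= 817/4878=0.17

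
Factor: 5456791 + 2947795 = 2^1*4202293^1 = 8404586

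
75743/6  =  75743/6 = 12623.83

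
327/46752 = 109/15584 = 0.01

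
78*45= 3510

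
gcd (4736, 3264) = 64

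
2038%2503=2038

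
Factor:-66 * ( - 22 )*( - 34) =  - 49368 = - 2^3 *3^1*11^2*17^1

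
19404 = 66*294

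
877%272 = 61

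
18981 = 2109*9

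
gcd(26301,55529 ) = 1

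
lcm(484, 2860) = 31460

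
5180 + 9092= 14272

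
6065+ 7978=14043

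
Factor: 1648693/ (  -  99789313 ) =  - 13^(-1 ) * 101^( - 1)*197^1*8369^1 * 76001^( - 1)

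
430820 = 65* 6628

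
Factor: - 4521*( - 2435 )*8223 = 90524005605 = 3^2 * 5^1*11^1*137^1 *487^1*2741^1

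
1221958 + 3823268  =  5045226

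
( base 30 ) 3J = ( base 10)109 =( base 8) 155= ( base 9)131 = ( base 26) 45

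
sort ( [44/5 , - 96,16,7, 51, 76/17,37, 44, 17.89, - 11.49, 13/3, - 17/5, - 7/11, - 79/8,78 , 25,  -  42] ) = [ - 96, - 42, - 11.49, - 79/8, - 17/5, - 7/11,13/3,76/17,7,  44/5,16, 17.89, 25, 37,44,51,78 ] 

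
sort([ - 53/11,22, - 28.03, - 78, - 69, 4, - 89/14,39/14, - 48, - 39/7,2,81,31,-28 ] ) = [ - 78 , - 69,-48, - 28.03, - 28,-89/14, - 39/7, - 53/11,2,39/14, 4,22, 31,81 ]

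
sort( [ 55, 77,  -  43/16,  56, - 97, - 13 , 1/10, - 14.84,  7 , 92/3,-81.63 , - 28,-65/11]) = [ - 97, - 81.63 , - 28 , - 14.84, -13 ,  -  65/11  , - 43/16,  1/10 , 7,92/3 , 55, 56,  77]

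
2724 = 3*908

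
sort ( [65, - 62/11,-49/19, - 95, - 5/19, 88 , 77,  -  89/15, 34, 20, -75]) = [  -  95 , - 75, - 89/15, - 62/11, - 49/19  , - 5/19,  20, 34, 65, 77, 88 ]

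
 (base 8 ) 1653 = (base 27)17l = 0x3ab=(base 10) 939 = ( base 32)TB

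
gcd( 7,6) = 1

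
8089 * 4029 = 32590581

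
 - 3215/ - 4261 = 3215/4261 =0.75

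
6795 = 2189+4606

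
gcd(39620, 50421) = 7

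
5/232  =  5/232 = 0.02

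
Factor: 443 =443^1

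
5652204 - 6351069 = -698865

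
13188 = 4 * 3297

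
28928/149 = 194 + 22/149 = 194.15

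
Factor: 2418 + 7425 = 3^1 * 17^1*193^1 = 9843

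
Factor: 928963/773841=3^(-1 ) * 7^1 * 132709^1*257947^( - 1)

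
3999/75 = 53 + 8/25 =53.32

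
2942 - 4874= -1932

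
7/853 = 7/853 = 0.01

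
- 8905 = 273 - 9178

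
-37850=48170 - 86020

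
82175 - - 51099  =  133274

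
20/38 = 10/19 =0.53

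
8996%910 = 806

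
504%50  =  4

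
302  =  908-606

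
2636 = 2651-15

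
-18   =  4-22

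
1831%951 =880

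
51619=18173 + 33446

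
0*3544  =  0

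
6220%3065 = 90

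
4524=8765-4241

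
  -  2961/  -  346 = 8+193/346 = 8.56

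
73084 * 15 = 1096260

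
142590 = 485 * 294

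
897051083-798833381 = 98217702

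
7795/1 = 7795 = 7795.00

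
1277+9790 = 11067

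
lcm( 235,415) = 19505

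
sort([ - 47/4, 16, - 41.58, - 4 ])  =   [- 41.58, - 47/4,-4,16]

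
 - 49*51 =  - 2499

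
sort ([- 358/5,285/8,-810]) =[-810,-358/5,285/8]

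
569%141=5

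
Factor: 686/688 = 2^(-3)*7^3 * 43^(-1 ) = 343/344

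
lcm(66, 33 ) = 66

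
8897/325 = 27 + 122/325 = 27.38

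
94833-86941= 7892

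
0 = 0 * 784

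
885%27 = 21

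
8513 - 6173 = 2340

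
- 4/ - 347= 4/347 = 0.01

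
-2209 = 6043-8252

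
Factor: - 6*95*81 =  - 46170 = - 2^1*3^5* 5^1*19^1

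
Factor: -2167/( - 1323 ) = 3^ ( - 3)*7^( -2) * 11^1*197^1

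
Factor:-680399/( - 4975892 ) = 2^( - 2 )*61^( - 1)*20393^ ( - 1)*680399^1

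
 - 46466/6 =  - 7745+2/3 = - 7744.33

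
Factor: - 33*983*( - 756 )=2^2 * 3^4 *7^1*11^1*983^1  =  24523884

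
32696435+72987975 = 105684410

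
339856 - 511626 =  - 171770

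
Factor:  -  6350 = -2^1 * 5^2*127^1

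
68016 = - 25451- - 93467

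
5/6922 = 5/6922 = 0.00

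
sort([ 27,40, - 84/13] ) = [ - 84/13,27,  40] 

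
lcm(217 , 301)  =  9331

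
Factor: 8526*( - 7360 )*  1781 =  - 111760172160 = - 2^7*3^1*5^1*7^2 * 13^1*23^1 * 29^1*137^1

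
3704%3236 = 468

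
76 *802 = 60952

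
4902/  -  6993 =  -  1634/2331 = -0.70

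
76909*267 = 20534703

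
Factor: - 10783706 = - 2^1*73^1*233^1*317^1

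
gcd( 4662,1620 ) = 18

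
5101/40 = 5101/40 = 127.53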